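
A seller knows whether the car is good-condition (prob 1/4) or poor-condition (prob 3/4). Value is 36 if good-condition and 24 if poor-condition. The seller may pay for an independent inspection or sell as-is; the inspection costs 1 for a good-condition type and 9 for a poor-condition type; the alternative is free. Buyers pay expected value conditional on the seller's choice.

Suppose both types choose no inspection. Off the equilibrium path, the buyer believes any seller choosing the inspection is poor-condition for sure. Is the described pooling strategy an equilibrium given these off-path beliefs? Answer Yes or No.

On path, the buyer holds the prior and pays 1/4·36 + 3/4·24 = 27. Off path (the inspection), believing poor-condition, it pays 24.
good-condition: no inspection nets 27; the inspection nets 24 − 1 = 23. good-condition stays.
poor-condition: no inspection nets 27; the inspection nets 24 − 9 = 15. poor-condition stays.
No type deviates, so pooling is sustained.

Yes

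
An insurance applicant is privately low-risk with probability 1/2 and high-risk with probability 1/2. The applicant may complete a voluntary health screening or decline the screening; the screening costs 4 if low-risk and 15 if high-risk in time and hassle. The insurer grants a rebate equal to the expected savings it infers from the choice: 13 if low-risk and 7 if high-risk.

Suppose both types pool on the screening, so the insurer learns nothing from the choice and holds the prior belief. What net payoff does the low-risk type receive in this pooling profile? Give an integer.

Pooled rebate = 1/2·13 + 1/2·7 = 10.
low-risk pays cost 4 for the screening, so net payoff = 10 − 4 = 6.

6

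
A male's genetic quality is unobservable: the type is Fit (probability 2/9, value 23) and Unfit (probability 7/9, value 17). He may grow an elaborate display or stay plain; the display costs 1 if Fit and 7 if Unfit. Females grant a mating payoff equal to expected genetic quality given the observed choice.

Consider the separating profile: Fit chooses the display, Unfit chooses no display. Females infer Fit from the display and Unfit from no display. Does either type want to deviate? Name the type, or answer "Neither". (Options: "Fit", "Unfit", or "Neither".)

Neither

The display pays 23; no display pays 17.
Fit: assigned the display, nets 23 − 1 = 22; deviating to no display nets 17.
Unfit: assigned no display, nets 17; deviating to the display nets 23 − 7 = 16.
Both types strictly prefer their assigned action; no profitable deviation.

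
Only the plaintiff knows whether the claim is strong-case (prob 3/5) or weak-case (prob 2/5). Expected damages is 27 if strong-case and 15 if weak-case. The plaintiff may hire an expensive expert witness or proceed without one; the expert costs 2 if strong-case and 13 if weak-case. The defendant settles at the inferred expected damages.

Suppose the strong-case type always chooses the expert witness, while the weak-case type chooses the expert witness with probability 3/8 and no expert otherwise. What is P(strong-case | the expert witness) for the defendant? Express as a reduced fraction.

4/5

P(the expert witness) = (3/5)·1 + (2/5)·(3/8) = 3/4.
By Bayes' rule, P(strong-case | the expert witness) = (3/5) / (3/4) = 4/5.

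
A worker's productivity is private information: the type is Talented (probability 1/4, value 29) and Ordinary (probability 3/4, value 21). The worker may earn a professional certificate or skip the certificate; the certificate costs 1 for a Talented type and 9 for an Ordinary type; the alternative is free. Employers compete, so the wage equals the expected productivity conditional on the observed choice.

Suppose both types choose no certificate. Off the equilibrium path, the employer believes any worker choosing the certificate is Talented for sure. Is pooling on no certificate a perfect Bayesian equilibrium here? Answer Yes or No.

No

On path, the employer holds the prior and pays 1/4·29 + 3/4·21 = 23. Off path (the certificate), believing Talented, it pays 29.
Talented: no certificate nets 23; the certificate nets 29 − 1 = 28. Talented would deviate.
Ordinary: no certificate nets 23; the certificate nets 29 − 9 = 20. Ordinary stays.
A type deviates, so pooling fails.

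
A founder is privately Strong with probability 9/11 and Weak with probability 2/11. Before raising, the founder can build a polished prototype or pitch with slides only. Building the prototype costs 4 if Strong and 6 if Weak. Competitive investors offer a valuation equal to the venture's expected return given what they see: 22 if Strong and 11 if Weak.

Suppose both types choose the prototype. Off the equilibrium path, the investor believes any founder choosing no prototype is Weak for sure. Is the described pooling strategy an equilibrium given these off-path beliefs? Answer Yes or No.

On path, the investor holds the prior and pays 9/11·22 + 2/11·11 = 20. Off path (no prototype), believing Weak, it pays 11.
Strong: the prototype nets 20 − 4 = 16; no prototype nets 11. Strong stays.
Weak: the prototype nets 20 − 6 = 14; no prototype nets 11. Weak stays.
No type deviates, so pooling is sustained.

Yes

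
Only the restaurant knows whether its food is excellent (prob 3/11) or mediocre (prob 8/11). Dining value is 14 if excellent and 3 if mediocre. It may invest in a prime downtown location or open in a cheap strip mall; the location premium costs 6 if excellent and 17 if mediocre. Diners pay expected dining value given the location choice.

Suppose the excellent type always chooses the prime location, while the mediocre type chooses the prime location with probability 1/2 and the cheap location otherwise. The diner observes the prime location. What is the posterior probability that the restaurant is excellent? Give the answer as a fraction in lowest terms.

P(the prime location) = (3/11)·1 + (8/11)·(1/2) = 7/11.
By Bayes' rule, P(excellent | the prime location) = (3/11) / (7/11) = 3/7.

3/7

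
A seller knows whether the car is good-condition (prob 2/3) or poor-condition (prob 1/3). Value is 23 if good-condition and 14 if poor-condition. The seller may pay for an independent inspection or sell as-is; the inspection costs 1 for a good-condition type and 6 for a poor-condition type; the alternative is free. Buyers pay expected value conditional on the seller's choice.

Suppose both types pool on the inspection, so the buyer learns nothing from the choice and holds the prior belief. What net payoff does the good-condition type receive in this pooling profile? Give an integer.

Pooled price = 2/3·23 + 1/3·14 = 20.
good-condition pays cost 1 for the inspection, so net payoff = 20 − 1 = 19.

19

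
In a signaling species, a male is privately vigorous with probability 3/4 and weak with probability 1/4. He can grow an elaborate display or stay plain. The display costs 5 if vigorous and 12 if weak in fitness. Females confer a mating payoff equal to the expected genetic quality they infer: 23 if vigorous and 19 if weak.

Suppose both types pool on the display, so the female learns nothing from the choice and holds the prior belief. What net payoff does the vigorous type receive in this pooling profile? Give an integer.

Pooled mating payoff = 3/4·23 + 1/4·19 = 22.
vigorous pays cost 5 for the display, so net payoff = 22 − 5 = 17.

17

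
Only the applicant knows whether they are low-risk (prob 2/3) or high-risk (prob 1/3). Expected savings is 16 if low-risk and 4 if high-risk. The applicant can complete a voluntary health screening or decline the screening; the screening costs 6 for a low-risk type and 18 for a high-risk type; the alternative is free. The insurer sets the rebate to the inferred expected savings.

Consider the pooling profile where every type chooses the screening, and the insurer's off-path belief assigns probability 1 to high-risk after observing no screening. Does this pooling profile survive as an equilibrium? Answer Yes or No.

No

On path, the insurer holds the prior and pays 2/3·16 + 1/3·4 = 12. Off path (no screening), believing high-risk, it pays 4.
low-risk: the screening nets 12 − 6 = 6; no screening nets 4. low-risk stays.
high-risk: the screening nets 12 − 18 = -6; no screening nets 4. high-risk would deviate.
A type deviates, so pooling fails.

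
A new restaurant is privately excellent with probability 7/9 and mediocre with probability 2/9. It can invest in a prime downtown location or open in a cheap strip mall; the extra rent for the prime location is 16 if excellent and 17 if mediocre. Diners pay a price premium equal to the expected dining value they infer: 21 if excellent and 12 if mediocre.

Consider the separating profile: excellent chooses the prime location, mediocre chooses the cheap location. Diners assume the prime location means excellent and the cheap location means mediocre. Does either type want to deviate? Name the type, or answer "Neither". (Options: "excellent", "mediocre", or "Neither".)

excellent

The prime location pays 21; the cheap location pays 12.
excellent: assigned the prime location, nets 21 − 16 = 5; deviating to the cheap location nets 12.
mediocre: assigned the cheap location, nets 12; deviating to the prime location nets 21 − 17 = 4.
The excellent type gains 7 by deviating.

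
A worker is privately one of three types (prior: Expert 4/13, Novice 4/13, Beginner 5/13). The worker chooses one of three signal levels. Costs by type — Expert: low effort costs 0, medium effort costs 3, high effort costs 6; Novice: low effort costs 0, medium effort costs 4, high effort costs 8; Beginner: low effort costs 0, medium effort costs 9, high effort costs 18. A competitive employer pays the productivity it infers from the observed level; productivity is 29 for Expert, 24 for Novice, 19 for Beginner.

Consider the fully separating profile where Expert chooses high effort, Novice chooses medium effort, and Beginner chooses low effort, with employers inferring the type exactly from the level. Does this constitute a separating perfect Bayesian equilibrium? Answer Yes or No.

No

Separating wages: high effort → 29, medium effort → 24, low effort → 19.
Expert (assigned high effort): low effort: 19 − 0 = 19; medium effort: 24 − 3 = 21; high effort: 29 − 6 = 23. Expert stays.
Novice (assigned medium effort): low effort: 19 − 0 = 19; medium effort: 24 − 4 = 20; high effort: 29 − 8 = 21. Novice prefers high effort.
Beginner (assigned low effort): low effort: 19 − 0 = 19; medium effort: 24 − 9 = 15; high effort: 29 − 18 = 11. Beginner stays.
At least one type deviates; the separating profile fails.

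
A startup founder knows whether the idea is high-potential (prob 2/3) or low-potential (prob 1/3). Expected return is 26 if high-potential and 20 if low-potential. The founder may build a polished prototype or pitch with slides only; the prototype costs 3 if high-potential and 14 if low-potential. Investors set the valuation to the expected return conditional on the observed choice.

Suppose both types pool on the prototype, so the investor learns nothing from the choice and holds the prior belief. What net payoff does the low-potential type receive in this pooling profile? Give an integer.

10

Pooled valuation = 2/3·26 + 1/3·20 = 24.
low-potential pays cost 14 for the prototype, so net payoff = 24 − 14 = 10.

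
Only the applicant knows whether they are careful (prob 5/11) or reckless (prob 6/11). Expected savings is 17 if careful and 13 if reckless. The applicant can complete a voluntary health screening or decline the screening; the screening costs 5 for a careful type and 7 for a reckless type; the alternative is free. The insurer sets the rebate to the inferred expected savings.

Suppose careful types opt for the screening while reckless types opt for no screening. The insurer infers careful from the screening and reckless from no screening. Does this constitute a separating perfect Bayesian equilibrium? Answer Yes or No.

Under these beliefs, the screening earns rebate 17 and no screening earns rebate 13.
careful: the screening nets 17 − 5 = 12; no screening nets 13. careful would deviate to no screening.
reckless: the screening nets 17 − 7 = 10; no screening nets 13. reckless prefers no screening.
careful has a profitable deviation, so the profile is not an equilibrium.

No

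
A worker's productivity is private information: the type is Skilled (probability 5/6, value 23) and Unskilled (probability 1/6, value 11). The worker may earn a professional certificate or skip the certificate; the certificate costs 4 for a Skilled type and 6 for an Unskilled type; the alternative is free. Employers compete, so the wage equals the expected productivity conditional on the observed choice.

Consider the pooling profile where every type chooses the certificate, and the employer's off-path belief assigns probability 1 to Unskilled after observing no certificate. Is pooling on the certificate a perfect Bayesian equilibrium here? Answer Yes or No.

Yes

On path, the employer holds the prior and pays 5/6·23 + 1/6·11 = 21. Off path (no certificate), believing Unskilled, it pays 11.
Skilled: the certificate nets 21 − 4 = 17; no certificate nets 11. Skilled stays.
Unskilled: the certificate nets 21 − 6 = 15; no certificate nets 11. Unskilled stays.
No type deviates, so pooling is sustained.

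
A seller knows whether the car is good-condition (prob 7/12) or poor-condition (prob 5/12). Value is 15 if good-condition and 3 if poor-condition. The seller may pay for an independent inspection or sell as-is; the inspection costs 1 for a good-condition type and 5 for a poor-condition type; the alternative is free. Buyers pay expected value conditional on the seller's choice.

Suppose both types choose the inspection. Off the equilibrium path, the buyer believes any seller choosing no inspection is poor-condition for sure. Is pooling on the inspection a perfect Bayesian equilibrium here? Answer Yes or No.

On path, the buyer holds the prior and pays 7/12·15 + 5/12·3 = 10. Off path (no inspection), believing poor-condition, it pays 3.
good-condition: the inspection nets 10 − 1 = 9; no inspection nets 3. good-condition stays.
poor-condition: the inspection nets 10 − 5 = 5; no inspection nets 3. poor-condition stays.
No type deviates, so pooling is sustained.

Yes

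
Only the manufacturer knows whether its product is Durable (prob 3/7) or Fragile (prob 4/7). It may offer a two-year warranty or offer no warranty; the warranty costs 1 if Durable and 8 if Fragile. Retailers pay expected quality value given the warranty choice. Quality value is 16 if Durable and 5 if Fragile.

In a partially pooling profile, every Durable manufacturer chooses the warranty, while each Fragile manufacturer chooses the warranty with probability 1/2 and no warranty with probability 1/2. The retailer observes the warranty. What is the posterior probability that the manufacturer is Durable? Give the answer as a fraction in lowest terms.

P(the warranty) = (3/7)·1 + (4/7)·(1/2) = 5/7.
By Bayes' rule, P(Durable | the warranty) = (3/7) / (5/7) = 3/5.

3/5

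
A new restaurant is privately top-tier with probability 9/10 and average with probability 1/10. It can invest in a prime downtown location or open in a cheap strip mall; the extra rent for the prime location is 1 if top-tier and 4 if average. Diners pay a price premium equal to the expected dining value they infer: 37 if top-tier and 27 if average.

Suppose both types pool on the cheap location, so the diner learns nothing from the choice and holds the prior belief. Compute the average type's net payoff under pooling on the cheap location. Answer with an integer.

36

Pooled price premium = 9/10·37 + 1/10·27 = 36.
average pays no cost for the cheap location, so net payoff = 36.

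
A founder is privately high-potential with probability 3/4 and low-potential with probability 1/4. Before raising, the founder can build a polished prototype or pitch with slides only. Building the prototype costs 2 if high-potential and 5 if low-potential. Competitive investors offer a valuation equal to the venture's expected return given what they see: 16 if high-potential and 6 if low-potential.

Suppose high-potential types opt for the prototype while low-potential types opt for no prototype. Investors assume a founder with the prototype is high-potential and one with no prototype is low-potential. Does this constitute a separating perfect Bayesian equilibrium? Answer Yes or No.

Under these beliefs, the prototype earns valuation 16 and no prototype earns valuation 6.
high-potential: the prototype nets 16 − 2 = 14; no prototype nets 6. high-potential prefers the prototype.
low-potential: the prototype nets 16 − 5 = 11; no prototype nets 6. low-potential would deviate to the prototype.
low-potential has a profitable deviation, so the profile is not an equilibrium.

No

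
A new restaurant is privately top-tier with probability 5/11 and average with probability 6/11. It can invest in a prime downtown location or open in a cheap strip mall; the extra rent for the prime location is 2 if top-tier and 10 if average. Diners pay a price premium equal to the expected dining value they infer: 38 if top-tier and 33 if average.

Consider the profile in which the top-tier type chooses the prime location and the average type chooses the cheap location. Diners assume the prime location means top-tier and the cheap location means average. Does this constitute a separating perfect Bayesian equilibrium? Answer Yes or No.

Under these beliefs, the prime location earns price premium 38 and the cheap location earns price premium 33.
top-tier: the prime location nets 38 − 2 = 36; the cheap location nets 33. top-tier prefers the prime location.
average: the prime location nets 38 − 10 = 28; the cheap location nets 33. average prefers the cheap location.
Neither type deviates, so the separating profile is an equilibrium.

Yes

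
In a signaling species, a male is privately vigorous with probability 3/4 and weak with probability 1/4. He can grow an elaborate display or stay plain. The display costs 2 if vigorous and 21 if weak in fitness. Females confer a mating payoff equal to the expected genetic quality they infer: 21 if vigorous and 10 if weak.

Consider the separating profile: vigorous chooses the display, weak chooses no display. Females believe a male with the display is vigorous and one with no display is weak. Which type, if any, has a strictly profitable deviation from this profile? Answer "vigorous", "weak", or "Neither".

The display pays 21; no display pays 10.
vigorous: assigned the display, nets 21 − 2 = 19; deviating to no display nets 10.
weak: assigned no display, nets 10; deviating to the display nets 21 − 21 = 0.
Both types strictly prefer their assigned action; no profitable deviation.

Neither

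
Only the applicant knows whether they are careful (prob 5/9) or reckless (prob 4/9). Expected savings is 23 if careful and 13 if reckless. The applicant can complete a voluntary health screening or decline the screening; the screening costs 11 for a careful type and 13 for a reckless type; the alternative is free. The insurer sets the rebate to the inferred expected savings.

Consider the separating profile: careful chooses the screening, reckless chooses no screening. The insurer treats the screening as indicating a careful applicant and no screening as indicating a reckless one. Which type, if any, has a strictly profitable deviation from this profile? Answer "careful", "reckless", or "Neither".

The screening pays 23; no screening pays 13.
careful: assigned the screening, nets 23 − 11 = 12; deviating to no screening nets 13.
reckless: assigned no screening, nets 13; deviating to the screening nets 23 − 13 = 10.
The careful type gains 1 by deviating.

careful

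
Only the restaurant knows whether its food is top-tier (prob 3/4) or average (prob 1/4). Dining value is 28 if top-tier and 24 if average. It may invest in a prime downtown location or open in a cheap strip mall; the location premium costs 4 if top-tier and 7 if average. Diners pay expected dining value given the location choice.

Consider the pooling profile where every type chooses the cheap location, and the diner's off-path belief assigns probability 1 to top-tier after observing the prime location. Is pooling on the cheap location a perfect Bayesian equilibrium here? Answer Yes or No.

Yes

On path, the diner holds the prior and pays 3/4·28 + 1/4·24 = 27. Off path (the prime location), believing top-tier, it pays 28.
top-tier: the cheap location nets 27; the prime location nets 28 − 4 = 24. top-tier stays.
average: the cheap location nets 27; the prime location nets 28 − 7 = 21. average stays.
No type deviates, so pooling is sustained.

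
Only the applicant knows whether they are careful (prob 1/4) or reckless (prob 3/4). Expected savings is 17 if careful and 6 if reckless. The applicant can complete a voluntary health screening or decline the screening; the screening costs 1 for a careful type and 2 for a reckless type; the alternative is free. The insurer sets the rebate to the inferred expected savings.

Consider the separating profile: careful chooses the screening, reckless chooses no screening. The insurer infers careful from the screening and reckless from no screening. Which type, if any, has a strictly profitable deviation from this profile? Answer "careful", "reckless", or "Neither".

The screening pays 17; no screening pays 6.
careful: assigned the screening, nets 17 − 1 = 16; deviating to no screening nets 6.
reckless: assigned no screening, nets 6; deviating to the screening nets 17 − 2 = 15.
The reckless type gains 9 by deviating.

reckless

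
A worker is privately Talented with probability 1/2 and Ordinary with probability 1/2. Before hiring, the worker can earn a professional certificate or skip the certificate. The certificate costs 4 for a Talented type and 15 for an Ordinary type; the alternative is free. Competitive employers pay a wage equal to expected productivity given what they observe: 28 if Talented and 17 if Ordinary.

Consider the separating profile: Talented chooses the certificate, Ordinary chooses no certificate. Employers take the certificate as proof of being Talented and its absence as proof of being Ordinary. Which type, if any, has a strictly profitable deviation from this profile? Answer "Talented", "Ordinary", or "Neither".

Neither

The certificate pays 28; no certificate pays 17.
Talented: assigned the certificate, nets 28 − 4 = 24; deviating to no certificate nets 17.
Ordinary: assigned no certificate, nets 17; deviating to the certificate nets 28 − 15 = 13.
Both types strictly prefer their assigned action; no profitable deviation.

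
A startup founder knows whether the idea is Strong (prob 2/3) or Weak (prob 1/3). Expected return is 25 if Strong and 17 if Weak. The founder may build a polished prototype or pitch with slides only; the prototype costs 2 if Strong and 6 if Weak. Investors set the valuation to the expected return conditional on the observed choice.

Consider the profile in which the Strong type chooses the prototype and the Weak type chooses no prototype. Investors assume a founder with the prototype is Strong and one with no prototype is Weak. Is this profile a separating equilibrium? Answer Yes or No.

Under these beliefs, the prototype earns valuation 25 and no prototype earns valuation 17.
Strong: the prototype nets 25 − 2 = 23; no prototype nets 17. Strong prefers the prototype.
Weak: the prototype nets 25 − 6 = 19; no prototype nets 17. Weak would deviate to the prototype.
Weak has a profitable deviation, so the profile is not an equilibrium.

No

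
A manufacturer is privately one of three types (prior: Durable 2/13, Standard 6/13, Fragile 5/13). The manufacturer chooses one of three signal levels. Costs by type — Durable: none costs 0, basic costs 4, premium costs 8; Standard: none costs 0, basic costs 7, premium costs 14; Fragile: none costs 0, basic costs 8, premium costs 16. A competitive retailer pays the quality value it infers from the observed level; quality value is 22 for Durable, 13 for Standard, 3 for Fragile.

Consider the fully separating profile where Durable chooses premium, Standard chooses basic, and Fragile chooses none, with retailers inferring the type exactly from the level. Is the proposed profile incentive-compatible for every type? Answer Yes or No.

No

Separating prices: premium → 22, basic → 13, none → 3.
Durable (assigned premium): none: 3 − 0 = 3; basic: 13 − 4 = 9; premium: 22 − 8 = 14. Durable stays.
Standard (assigned basic): none: 3 − 0 = 3; basic: 13 − 7 = 6; premium: 22 − 14 = 8. Standard prefers premium.
Fragile (assigned none): none: 3 − 0 = 3; basic: 13 − 8 = 5; premium: 22 − 16 = 6. Fragile prefers premium.
At least one type deviates; the separating profile fails.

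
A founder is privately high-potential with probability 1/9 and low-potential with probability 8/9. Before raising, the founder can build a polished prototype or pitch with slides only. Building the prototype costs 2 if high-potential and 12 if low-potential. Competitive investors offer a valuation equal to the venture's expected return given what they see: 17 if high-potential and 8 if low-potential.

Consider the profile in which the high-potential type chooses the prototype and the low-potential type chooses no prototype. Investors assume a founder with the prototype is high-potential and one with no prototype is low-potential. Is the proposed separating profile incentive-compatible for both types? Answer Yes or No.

Yes

Under these beliefs, the prototype earns valuation 17 and no prototype earns valuation 8.
high-potential: the prototype nets 17 − 2 = 15; no prototype nets 8. high-potential prefers the prototype.
low-potential: the prototype nets 17 − 12 = 5; no prototype nets 8. low-potential prefers no prototype.
Neither type deviates, so the separating profile is an equilibrium.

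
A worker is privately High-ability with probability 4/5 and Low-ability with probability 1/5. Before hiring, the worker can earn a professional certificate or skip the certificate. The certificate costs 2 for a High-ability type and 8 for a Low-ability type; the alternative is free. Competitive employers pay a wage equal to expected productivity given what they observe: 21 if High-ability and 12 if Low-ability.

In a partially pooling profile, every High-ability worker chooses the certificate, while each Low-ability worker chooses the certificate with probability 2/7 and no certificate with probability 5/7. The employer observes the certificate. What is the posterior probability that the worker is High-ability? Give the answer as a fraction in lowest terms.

P(the certificate) = (4/5)·1 + (1/5)·(2/7) = 6/7.
By Bayes' rule, P(High-ability | the certificate) = (4/5) / (6/7) = 14/15.

14/15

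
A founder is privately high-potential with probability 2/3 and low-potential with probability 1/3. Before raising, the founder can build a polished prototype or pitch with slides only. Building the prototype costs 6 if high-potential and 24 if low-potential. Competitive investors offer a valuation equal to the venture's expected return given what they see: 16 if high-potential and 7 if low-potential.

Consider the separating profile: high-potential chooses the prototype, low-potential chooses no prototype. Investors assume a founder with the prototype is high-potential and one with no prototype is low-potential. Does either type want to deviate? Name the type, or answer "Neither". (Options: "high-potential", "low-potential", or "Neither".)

The prototype pays 16; no prototype pays 7.
high-potential: assigned the prototype, nets 16 − 6 = 10; deviating to no prototype nets 7.
low-potential: assigned no prototype, nets 7; deviating to the prototype nets 16 − 24 = -8.
Both types strictly prefer their assigned action; no profitable deviation.

Neither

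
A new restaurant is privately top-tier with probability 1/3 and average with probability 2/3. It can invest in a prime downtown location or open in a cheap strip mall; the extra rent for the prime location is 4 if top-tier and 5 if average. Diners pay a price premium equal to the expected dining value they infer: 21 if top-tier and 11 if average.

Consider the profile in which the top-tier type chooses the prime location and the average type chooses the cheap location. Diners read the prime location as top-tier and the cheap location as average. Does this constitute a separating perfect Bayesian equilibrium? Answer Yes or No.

No

Under these beliefs, the prime location earns price premium 21 and the cheap location earns price premium 11.
top-tier: the prime location nets 21 − 4 = 17; the cheap location nets 11. top-tier prefers the prime location.
average: the prime location nets 21 − 5 = 16; the cheap location nets 11. average would deviate to the prime location.
average has a profitable deviation, so the profile is not an equilibrium.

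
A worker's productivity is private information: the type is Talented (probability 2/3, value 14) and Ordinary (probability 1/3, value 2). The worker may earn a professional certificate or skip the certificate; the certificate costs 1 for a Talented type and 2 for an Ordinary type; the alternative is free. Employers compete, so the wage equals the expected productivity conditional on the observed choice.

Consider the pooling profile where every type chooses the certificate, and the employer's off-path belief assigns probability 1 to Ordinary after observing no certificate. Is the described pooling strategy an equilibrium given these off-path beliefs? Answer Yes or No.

On path, the employer holds the prior and pays 2/3·14 + 1/3·2 = 10. Off path (no certificate), believing Ordinary, it pays 2.
Talented: the certificate nets 10 − 1 = 9; no certificate nets 2. Talented stays.
Ordinary: the certificate nets 10 − 2 = 8; no certificate nets 2. Ordinary stays.
No type deviates, so pooling is sustained.

Yes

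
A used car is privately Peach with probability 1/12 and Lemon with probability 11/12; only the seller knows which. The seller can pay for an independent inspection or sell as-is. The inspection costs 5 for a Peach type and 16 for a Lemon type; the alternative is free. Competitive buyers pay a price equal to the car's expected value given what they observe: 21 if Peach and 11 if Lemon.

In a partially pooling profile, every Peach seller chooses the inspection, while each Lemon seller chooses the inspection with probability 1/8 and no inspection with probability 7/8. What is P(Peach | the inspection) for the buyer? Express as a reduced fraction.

P(the inspection) = (1/12)·1 + (11/12)·(1/8) = 19/96.
By Bayes' rule, P(Peach | the inspection) = (1/12) / (19/96) = 8/19.

8/19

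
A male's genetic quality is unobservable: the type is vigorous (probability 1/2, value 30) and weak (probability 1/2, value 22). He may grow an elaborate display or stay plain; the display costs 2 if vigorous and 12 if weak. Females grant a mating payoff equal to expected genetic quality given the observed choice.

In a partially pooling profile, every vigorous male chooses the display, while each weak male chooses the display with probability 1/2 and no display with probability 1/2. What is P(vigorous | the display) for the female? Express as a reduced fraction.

P(the display) = (1/2)·1 + (1/2)·(1/2) = 3/4.
By Bayes' rule, P(vigorous | the display) = (1/2) / (3/4) = 2/3.

2/3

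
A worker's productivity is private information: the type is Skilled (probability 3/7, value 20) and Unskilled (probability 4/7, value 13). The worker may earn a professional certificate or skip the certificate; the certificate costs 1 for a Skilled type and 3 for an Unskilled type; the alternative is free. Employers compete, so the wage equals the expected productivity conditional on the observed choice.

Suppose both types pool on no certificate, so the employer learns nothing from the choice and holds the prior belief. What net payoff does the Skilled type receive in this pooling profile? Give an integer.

16

Pooled wage = 3/7·20 + 4/7·13 = 16.
Skilled pays no cost for no certificate, so net payoff = 16.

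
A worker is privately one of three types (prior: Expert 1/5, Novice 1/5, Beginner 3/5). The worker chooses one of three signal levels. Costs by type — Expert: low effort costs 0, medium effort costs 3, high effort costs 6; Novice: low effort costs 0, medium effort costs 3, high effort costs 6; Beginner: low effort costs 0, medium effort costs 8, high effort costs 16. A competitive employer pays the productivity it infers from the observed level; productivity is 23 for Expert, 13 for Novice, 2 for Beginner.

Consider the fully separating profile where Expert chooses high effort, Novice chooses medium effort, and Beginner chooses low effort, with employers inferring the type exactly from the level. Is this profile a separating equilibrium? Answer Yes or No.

Separating wages: high effort → 23, medium effort → 13, low effort → 2.
Expert (assigned high effort): low effort: 2 − 0 = 2; medium effort: 13 − 3 = 10; high effort: 23 − 6 = 17. Expert stays.
Novice (assigned medium effort): low effort: 2 − 0 = 2; medium effort: 13 − 3 = 10; high effort: 23 − 6 = 17. Novice prefers high effort.
Beginner (assigned low effort): low effort: 2 − 0 = 2; medium effort: 13 − 8 = 5; high effort: 23 − 16 = 7. Beginner prefers high effort.
At least one type deviates; the separating profile fails.

No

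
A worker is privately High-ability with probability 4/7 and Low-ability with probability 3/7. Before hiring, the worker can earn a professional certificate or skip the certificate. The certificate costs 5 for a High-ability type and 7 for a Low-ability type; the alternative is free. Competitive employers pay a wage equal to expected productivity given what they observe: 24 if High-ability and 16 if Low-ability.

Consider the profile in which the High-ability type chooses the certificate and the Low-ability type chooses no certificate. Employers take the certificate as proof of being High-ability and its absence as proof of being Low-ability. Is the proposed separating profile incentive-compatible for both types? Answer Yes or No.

Under these beliefs, the certificate earns wage 24 and no certificate earns wage 16.
High-ability: the certificate nets 24 − 5 = 19; no certificate nets 16. High-ability prefers the certificate.
Low-ability: the certificate nets 24 − 7 = 17; no certificate nets 16. Low-ability would deviate to the certificate.
Low-ability has a profitable deviation, so the profile is not an equilibrium.

No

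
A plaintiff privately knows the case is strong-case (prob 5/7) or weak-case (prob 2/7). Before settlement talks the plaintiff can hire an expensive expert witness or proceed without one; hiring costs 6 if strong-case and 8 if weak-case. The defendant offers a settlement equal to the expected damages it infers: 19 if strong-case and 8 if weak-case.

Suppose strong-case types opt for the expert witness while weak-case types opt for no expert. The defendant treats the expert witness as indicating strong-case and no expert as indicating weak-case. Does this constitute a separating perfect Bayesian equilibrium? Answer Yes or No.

Under these beliefs, the expert witness earns settlement 19 and no expert earns settlement 8.
strong-case: the expert witness nets 19 − 6 = 13; no expert nets 8. strong-case prefers the expert witness.
weak-case: the expert witness nets 19 − 8 = 11; no expert nets 8. weak-case would deviate to the expert witness.
weak-case has a profitable deviation, so the profile is not an equilibrium.

No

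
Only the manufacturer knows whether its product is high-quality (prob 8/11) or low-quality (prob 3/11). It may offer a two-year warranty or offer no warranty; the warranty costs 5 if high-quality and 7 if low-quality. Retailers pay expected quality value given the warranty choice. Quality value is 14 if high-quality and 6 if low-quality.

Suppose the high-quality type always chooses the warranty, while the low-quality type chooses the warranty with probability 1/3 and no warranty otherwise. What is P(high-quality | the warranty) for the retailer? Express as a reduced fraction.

8/9

P(the warranty) = (8/11)·1 + (3/11)·(1/3) = 9/11.
By Bayes' rule, P(high-quality | the warranty) = (8/11) / (9/11) = 8/9.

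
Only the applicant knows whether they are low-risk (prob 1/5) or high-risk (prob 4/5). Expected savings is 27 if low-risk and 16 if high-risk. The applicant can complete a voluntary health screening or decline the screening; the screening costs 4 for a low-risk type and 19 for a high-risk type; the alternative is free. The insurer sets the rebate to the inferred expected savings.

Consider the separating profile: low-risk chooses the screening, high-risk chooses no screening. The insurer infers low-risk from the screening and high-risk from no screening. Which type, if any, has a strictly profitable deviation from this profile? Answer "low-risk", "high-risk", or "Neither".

The screening pays 27; no screening pays 16.
low-risk: assigned the screening, nets 27 − 4 = 23; deviating to no screening nets 16.
high-risk: assigned no screening, nets 16; deviating to the screening nets 27 − 19 = 8.
Both types strictly prefer their assigned action; no profitable deviation.

Neither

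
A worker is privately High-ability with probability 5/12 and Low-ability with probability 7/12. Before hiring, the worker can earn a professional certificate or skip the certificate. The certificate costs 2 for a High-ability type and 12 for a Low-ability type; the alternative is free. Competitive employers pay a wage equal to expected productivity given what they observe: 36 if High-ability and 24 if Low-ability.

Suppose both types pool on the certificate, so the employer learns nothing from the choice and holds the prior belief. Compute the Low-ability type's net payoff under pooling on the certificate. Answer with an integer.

Pooled wage = 5/12·36 + 7/12·24 = 29.
Low-ability pays cost 12 for the certificate, so net payoff = 29 − 12 = 17.

17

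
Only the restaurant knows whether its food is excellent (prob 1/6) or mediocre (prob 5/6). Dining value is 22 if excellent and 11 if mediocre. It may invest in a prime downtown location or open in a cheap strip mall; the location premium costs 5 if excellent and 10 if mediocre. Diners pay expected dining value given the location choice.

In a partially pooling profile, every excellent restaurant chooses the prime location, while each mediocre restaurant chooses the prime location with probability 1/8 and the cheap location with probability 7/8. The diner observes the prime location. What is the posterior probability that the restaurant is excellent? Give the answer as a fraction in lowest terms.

P(the prime location) = (1/6)·1 + (5/6)·(1/8) = 13/48.
By Bayes' rule, P(excellent | the prime location) = (1/6) / (13/48) = 8/13.

8/13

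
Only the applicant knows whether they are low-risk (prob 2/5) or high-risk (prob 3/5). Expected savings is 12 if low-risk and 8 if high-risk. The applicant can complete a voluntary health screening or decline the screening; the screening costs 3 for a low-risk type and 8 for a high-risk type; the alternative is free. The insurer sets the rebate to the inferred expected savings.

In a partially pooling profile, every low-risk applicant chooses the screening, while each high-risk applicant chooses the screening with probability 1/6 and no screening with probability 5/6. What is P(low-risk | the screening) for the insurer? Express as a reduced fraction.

4/5

P(the screening) = (2/5)·1 + (3/5)·(1/6) = 1/2.
By Bayes' rule, P(low-risk | the screening) = (2/5) / (1/2) = 4/5.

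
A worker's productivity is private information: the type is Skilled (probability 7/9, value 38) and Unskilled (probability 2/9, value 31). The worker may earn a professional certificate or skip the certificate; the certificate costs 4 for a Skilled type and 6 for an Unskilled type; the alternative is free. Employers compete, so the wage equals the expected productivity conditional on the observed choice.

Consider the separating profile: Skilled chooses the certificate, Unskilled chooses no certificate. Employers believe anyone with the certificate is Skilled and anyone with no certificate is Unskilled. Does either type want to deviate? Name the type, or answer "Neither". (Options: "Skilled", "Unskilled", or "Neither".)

The certificate pays 38; no certificate pays 31.
Skilled: assigned the certificate, nets 38 − 4 = 34; deviating to no certificate nets 31.
Unskilled: assigned no certificate, nets 31; deviating to the certificate nets 38 − 6 = 32.
The Unskilled type gains 1 by deviating.

Unskilled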